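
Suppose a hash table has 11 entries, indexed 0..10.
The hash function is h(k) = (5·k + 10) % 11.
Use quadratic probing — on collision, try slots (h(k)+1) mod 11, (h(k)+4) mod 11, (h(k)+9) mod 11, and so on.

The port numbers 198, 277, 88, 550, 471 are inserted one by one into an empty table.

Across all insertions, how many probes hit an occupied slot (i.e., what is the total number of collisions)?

Insert 198: h=10, slot 10 empty -> index 10.
Insert 277: h=9, slot 9 empty -> index 9.
Insert 88: h=10, slot 10 occupied -> index 0.
Insert 550: h=10, slots 10,0 occupied -> index 3.
Insert 471: h=0, slot 0 occupied -> index 1.
Table: [88, 471, ∅, 550, ∅, ∅, ∅, ∅, ∅, 277, 198]

4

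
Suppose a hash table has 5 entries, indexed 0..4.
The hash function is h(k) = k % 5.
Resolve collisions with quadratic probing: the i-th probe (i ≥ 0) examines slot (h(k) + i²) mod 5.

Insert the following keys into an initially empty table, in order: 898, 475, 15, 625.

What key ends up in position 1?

15

898: h=3 -> slot 3
475: h=0 -> slot 0
15: h=0, probe 0,1 -> slot 1
625: h=0, probe 0,1,4 -> slot 4
Table: [475, 15, _, 898, 625]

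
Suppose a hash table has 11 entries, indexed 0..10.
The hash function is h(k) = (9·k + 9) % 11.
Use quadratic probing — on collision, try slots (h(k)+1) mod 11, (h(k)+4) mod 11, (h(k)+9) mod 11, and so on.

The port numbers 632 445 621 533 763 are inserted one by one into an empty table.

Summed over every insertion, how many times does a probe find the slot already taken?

632 hashes to 10; slot 10 is free -> place at 10.
445 hashes to 10; 10 taken -> place at 0.
621 hashes to 10; 10,0 taken -> place at 3.
533 hashes to 10; 10,0,3 taken -> place at 8.
763 hashes to 1; slot 1 is free -> place at 1.
Table: [445, 763, -, 621, -, -, -, -, 533, -, 632]

6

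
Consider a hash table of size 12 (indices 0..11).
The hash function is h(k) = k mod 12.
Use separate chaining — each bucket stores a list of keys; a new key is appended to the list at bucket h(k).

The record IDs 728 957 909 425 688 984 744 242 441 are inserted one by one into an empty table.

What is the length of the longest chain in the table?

Insert 728: h=8, bucket 8 empty → new chain.
Insert 957: h=9, bucket 9 empty → new chain.
Insert 909: h=9, bucket 9 nonempty → append to chain.
Insert 425: h=5, bucket 5 empty → new chain.
Insert 688: h=4, bucket 4 empty → new chain.
Insert 984: h=0, bucket 0 empty → new chain.
Insert 744: h=0, bucket 0 nonempty → append to chain.
Insert 242: h=2, bucket 2 empty → new chain.
Insert 441: h=9, bucket 9 nonempty → append to chain.
Final buckets:
0: 984 -> 744
1: -
2: 242
3: -
4: 688
5: 425
6: -
7: -
8: 728
9: 957 -> 909 -> 441
10: -
11: -

3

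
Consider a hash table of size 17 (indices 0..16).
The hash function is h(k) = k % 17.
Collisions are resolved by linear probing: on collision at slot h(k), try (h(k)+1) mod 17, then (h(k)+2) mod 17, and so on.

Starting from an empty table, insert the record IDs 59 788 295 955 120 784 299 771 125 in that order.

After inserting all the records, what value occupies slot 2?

784

Insert 59: h=8, slot 8 empty => index 8.
Insert 788: h=6, slot 6 empty => index 6.
Insert 295: h=6, slot 6 occupied => index 7.
Insert 955: h=3, slot 3 empty => index 3.
Insert 120: h=1, slot 1 empty => index 1.
Insert 784: h=2, slot 2 empty => index 2.
Insert 299: h=10, slot 10 empty => index 10.
Insert 771: h=6, slots 6,7,8 occupied => index 9.
Insert 125: h=6, slots 6,7,8,9,10 occupied => index 11.
Table: [-, 120, 784, 955, -, -, 788, 295, 59, 771, 299, 125, -, -, -, -, -]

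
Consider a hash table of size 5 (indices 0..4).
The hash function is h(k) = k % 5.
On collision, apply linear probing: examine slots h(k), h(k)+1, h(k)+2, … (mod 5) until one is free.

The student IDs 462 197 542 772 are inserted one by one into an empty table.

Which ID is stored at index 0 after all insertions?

772

462 hashes to 2; slot 2 is free => place at 2.
197 hashes to 2; 2 taken => place at 3.
542 hashes to 2; 2,3 taken => place at 4.
772 hashes to 2; 2,3,4 taken => place at 0.
Table: [772, -, 462, 197, 542]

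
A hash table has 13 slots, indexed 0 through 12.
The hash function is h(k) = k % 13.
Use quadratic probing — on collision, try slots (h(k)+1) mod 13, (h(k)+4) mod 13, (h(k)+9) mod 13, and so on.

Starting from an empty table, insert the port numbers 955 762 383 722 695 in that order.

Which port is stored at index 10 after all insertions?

695

Insert 955: h=6, slot 6 empty → index 6.
Insert 762: h=8, slot 8 empty → index 8.
Insert 383: h=6, slot 6 occupied → index 7.
Insert 722: h=7, slots 7,8 occupied → index 11.
Insert 695: h=6, slots 6,7 occupied → index 10.
Table: [∅, ∅, ∅, ∅, ∅, ∅, 955, 383, 762, ∅, 695, 722, ∅]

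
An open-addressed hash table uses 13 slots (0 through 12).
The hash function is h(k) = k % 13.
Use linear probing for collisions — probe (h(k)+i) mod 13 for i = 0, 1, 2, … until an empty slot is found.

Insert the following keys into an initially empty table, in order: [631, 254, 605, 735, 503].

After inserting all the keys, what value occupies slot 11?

Insert 631: h=7, slot 7 empty => index 7.
Insert 254: h=7, slot 7 occupied => index 8.
Insert 605: h=7, slots 7,8 occupied => index 9.
Insert 735: h=7, slots 7,8,9 occupied => index 10.
Insert 503: h=9, slots 9,10 occupied => index 11.
Table: [_, _, _, _, _, _, _, 631, 254, 605, 735, 503, _]

503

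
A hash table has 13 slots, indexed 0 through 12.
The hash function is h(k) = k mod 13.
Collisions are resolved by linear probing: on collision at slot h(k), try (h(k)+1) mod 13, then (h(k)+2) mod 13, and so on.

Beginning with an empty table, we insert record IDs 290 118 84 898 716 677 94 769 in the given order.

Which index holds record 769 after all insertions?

8

Insert 290: h=4, slot 4 empty → index 4.
Insert 118: h=1, slot 1 empty → index 1.
Insert 84: h=6, slot 6 empty → index 6.
Insert 898: h=1, slot 1 occupied → index 2.
Insert 716: h=1, slots 1,2 occupied → index 3.
Insert 677: h=1, slots 1,2,3,4 occupied → index 5.
Insert 94: h=3, slots 3,4,5,6 occupied → index 7.
Insert 769: h=2, slots 2,3,4,5,6,7 occupied → index 8.
Table: [∅, 118, 898, 716, 290, 677, 84, 94, 769, ∅, ∅, ∅, ∅]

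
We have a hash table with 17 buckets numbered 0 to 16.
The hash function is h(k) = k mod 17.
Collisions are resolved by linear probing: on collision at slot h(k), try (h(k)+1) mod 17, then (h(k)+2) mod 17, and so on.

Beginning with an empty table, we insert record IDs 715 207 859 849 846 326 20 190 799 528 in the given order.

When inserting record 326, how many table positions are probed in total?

715 hashes to 1; slot 1 is free -> place at 1.
207 hashes to 3; slot 3 is free -> place at 3.
859 hashes to 9; slot 9 is free -> place at 9.
849 hashes to 16; slot 16 is free -> place at 16.
846 hashes to 13; slot 13 is free -> place at 13.
326 hashes to 3; 3 taken -> place at 4.
20 hashes to 3; 3,4 taken -> place at 5.
190 hashes to 3; 3,4,5 taken -> place at 6.
799 hashes to 0; slot 0 is free -> place at 0.
528 hashes to 1; 1 taken -> place at 2.
Table: [799, 715, 528, 207, 326, 20, 190, -, -, 859, -, -, -, 846, -, -, 849]

2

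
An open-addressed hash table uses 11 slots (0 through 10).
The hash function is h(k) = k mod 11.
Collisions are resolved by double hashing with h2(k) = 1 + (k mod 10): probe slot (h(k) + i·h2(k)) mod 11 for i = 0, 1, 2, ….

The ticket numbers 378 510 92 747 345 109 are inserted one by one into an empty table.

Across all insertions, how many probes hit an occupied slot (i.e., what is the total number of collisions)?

6

Insert 378: h=4, slot 4 empty → index 4.
Insert 510: h=4, h2=1, slot 4 occupied → index 5.
Insert 92: h=4, h2=3, slot 4 occupied → index 7.
Insert 747: h=10, slot 10 empty → index 10.
Insert 345: h=4, h2=6, slots 4,10,5 occupied → index 0.
Insert 109: h=10, h2=10, slot 10 occupied → index 9.
Table: [345, —, —, —, 378, 510, —, 92, —, 109, 747]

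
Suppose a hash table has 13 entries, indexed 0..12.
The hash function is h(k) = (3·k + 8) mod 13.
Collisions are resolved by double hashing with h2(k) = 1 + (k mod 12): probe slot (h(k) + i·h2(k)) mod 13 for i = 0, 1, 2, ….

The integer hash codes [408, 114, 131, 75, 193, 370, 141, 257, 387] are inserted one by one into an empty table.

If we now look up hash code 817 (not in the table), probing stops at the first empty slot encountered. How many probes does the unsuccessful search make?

408: h=10 -> slot 10
114: h=12 -> slot 12
131: h=11 -> slot 11
75: h=12, h2=4, probe 12,3 -> slot 3
193: h=2 -> slot 2
370: h=0 -> slot 0
141: h=2, h2=10, probe 2,12,9 -> slot 9
257: h=12, h2=6, probe 12,5 -> slot 5
387: h=12, h2=4, probe 12,3,7 -> slot 7
Table: [370, ∅, 193, 75, ∅, 257, ∅, 387, ∅, 141, 408, 131, 114]
Lookup 817: h=2, h2=2, probe 2,4 → slot 4 empty, not found.

2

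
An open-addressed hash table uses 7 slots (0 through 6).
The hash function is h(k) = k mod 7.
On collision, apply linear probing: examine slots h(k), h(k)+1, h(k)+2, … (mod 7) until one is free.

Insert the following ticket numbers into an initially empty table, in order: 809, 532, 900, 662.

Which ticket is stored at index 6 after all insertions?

662

Insert 809: h=4, slot 4 empty → index 4.
Insert 532: h=0, slot 0 empty → index 0.
Insert 900: h=4, slot 4 occupied → index 5.
Insert 662: h=4, slots 4,5 occupied → index 6.
Table: [532, ., ., ., 809, 900, 662]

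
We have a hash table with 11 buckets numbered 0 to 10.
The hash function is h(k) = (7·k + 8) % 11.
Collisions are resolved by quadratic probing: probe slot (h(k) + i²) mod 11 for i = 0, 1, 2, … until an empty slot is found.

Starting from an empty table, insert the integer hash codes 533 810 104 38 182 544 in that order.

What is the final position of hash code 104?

0

533 hashes to 10; slot 10 is free -> place at 10.
810 hashes to 2; slot 2 is free -> place at 2.
104 hashes to 10; 10 taken -> place at 0.
38 hashes to 10; 10,0 taken -> place at 3.
182 hashes to 6; slot 6 is free -> place at 6.
544 hashes to 10; 10,0,3 taken -> place at 8.
Table: [104, —, 810, 38, —, —, 182, —, 544, —, 533]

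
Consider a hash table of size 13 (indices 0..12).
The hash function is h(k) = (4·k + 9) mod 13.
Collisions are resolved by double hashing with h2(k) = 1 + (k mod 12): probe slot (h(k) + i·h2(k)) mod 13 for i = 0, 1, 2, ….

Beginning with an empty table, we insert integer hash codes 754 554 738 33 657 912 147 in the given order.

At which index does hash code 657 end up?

8

754 hashes to 9; slot 9 is free → place at 9.
554 hashes to 2; slot 2 is free → place at 2.
738 hashes to 10; slot 10 is free → place at 10.
33 hashes to 11; slot 11 is free → place at 11.
657 hashes to 11, h2=10; 11 taken → place at 8.
912 hashes to 4; slot 4 is free → place at 4.
147 hashes to 12; slot 12 is free → place at 12.
Table: [—, —, 554, —, 912, —, —, —, 657, 754, 738, 33, 147]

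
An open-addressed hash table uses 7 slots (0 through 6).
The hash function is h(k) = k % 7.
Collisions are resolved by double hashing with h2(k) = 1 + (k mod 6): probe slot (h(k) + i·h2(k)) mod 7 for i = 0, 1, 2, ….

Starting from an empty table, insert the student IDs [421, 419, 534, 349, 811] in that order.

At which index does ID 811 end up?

5

421: h=1 => slot 1
419: h=6 => slot 6
534: h=2 => slot 2
349: h=6, h2=2, probe 6,1,3 => slot 3
811: h=6, h2=2, probe 6,1,3,5 => slot 5
Table: [., 421, 534, 349, ., 811, 419]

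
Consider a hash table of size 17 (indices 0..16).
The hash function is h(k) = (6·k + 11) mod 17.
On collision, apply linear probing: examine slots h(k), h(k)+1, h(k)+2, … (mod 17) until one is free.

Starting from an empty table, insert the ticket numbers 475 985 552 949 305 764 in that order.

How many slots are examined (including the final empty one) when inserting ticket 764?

475: h=5 => slot 5
985: h=5, probe 5,6 => slot 6
552: h=8 => slot 8
949: h=10 => slot 10
305: h=5, probe 5,6,7 => slot 7
764: h=5, probe 5,6,7,8,9 => slot 9
Table: [-, -, -, -, -, 475, 985, 305, 552, 764, 949, -, -, -, -, -, -]

5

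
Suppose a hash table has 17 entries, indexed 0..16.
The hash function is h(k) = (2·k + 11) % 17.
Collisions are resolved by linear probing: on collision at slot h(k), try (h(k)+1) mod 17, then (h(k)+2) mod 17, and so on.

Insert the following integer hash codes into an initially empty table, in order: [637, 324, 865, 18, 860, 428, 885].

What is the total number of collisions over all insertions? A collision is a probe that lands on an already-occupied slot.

5

637: h=10 -> slot 10
324: h=13 -> slot 13
865: h=7 -> slot 7
18: h=13, probe 13,14 -> slot 14
860: h=14, probe 14,15 -> slot 15
428: h=0 -> slot 0
885: h=13, probe 13,14,15,16 -> slot 16
Table: [428, ∅, ∅, ∅, ∅, ∅, ∅, 865, ∅, ∅, 637, ∅, ∅, 324, 18, 860, 885]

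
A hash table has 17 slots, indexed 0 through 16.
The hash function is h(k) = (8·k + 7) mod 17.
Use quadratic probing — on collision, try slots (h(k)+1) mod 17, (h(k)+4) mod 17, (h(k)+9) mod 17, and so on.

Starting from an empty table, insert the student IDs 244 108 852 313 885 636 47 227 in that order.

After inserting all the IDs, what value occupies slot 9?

47

244 hashes to 4; slot 4 is free -> place at 4.
108 hashes to 4; 4 taken -> place at 5.
852 hashes to 6; slot 6 is free -> place at 6.
313 hashes to 12; slot 12 is free -> place at 12.
885 hashes to 15; slot 15 is free -> place at 15.
636 hashes to 12; 12 taken -> place at 13.
47 hashes to 9; slot 9 is free -> place at 9.
227 hashes to 4; 4,5 taken -> place at 8.
Table: [_, _, _, _, 244, 108, 852, _, 227, 47, _, _, 313, 636, _, 885, _]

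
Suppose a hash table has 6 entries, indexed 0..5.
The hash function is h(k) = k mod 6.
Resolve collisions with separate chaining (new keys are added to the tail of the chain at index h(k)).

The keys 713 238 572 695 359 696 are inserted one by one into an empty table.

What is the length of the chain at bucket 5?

Insert 713: h=5, bucket 5 empty -> new chain.
Insert 238: h=4, bucket 4 empty -> new chain.
Insert 572: h=2, bucket 2 empty -> new chain.
Insert 695: h=5, bucket 5 nonempty -> append to chain.
Insert 359: h=5, bucket 5 nonempty -> append to chain.
Insert 696: h=0, bucket 0 empty -> new chain.
Final buckets:
0: 696
1: -
2: 572
3: -
4: 238
5: 713 -> 695 -> 359

3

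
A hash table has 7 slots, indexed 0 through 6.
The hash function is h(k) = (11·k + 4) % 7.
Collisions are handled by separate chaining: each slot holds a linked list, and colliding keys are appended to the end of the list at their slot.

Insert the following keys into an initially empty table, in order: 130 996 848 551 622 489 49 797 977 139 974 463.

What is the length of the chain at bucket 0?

Insert 130: h=6, bucket 6 empty -> new chain.
Insert 996: h=5, bucket 5 empty -> new chain.
Insert 848: h=1, bucket 1 empty -> new chain.
Insert 551: h=3, bucket 3 empty -> new chain.
Insert 622: h=0, bucket 0 empty -> new chain.
Insert 489: h=0, bucket 0 nonempty -> append to chain.
Insert 49: h=4, bucket 4 empty -> new chain.
Insert 797: h=0, bucket 0 nonempty -> append to chain.
Insert 977: h=6, bucket 6 nonempty -> append to chain.
Insert 139: h=0, bucket 0 nonempty -> append to chain.
Insert 974: h=1, bucket 1 nonempty -> append to chain.
Insert 463: h=1, bucket 1 nonempty -> append to chain.
Final buckets:
0: 622 -> 489 -> 797 -> 139
1: 848 -> 974 -> 463
2: —
3: 551
4: 49
5: 996
6: 130 -> 977

4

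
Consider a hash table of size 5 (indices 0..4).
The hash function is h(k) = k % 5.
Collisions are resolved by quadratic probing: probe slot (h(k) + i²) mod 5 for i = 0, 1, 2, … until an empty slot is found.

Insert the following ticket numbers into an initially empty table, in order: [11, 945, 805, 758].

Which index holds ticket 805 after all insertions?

4

11: h=1 -> slot 1
945: h=0 -> slot 0
805: h=0, probe 0,1,4 -> slot 4
758: h=3 -> slot 3
Table: [945, 11, -, 758, 805]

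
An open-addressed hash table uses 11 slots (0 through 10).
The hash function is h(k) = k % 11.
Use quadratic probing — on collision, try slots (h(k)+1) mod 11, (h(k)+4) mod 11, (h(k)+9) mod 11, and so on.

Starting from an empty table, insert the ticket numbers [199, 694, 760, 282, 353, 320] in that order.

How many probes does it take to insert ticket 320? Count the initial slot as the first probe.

5

199: h=1 -> slot 1
694: h=1, probe 1,2 -> slot 2
760: h=1, probe 1,2,5 -> slot 5
282: h=7 -> slot 7
353: h=1, probe 1,2,5,10 -> slot 10
320: h=1, probe 1,2,5,10,6 -> slot 6
Table: [∅, 199, 694, ∅, ∅, 760, 320, 282, ∅, ∅, 353]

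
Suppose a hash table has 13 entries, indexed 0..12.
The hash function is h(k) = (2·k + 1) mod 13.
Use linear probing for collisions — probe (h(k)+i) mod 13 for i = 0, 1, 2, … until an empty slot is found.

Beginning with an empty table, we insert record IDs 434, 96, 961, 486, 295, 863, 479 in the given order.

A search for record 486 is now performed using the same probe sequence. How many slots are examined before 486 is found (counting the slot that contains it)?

4

Insert 434: h=11, slot 11 empty -> index 11.
Insert 96: h=11, slot 11 occupied -> index 12.
Insert 961: h=12, slot 12 occupied -> index 0.
Insert 486: h=11, slots 11,12,0 occupied -> index 1.
Insert 295: h=6, slot 6 empty -> index 6.
Insert 863: h=11, slots 11,12,0,1 occupied -> index 2.
Insert 479: h=10, slot 10 empty -> index 10.
Table: [961, 486, 863, -, -, -, 295, -, -, -, 479, 434, 96]
Lookup 486: h=11, probe 11,12,0,1 → found at 1.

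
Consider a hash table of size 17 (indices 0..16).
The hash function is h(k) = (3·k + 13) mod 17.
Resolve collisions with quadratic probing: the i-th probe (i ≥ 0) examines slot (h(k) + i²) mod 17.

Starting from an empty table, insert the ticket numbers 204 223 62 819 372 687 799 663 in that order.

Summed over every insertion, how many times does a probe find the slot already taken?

Insert 204: h=13, slot 13 empty => index 13.
Insert 223: h=2, slot 2 empty => index 2.
Insert 62: h=12, slot 12 empty => index 12.
Insert 819: h=5, slot 5 empty => index 5.
Insert 372: h=7, slot 7 empty => index 7.
Insert 687: h=0, slot 0 empty => index 0.
Insert 799: h=13, slot 13 occupied => index 14.
Insert 663: h=13, slots 13,14,0,5,12 occupied => index 4.
Table: [687, ., 223, ., 663, 819, ., 372, ., ., ., ., 62, 204, 799, ., .]

6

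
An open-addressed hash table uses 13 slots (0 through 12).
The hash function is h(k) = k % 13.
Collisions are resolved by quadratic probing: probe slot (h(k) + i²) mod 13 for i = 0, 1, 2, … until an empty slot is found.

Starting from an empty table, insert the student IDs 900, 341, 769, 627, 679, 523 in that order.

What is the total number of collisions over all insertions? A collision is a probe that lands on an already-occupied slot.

10

Insert 900: h=3, slot 3 empty -> index 3.
Insert 341: h=3, slot 3 occupied -> index 4.
Insert 769: h=2, slot 2 empty -> index 2.
Insert 627: h=3, slots 3,4 occupied -> index 7.
Insert 679: h=3, slots 3,4,7 occupied -> index 12.
Insert 523: h=3, slots 3,4,7,12 occupied -> index 6.
Table: [∅, ∅, 769, 900, 341, ∅, 523, 627, ∅, ∅, ∅, ∅, 679]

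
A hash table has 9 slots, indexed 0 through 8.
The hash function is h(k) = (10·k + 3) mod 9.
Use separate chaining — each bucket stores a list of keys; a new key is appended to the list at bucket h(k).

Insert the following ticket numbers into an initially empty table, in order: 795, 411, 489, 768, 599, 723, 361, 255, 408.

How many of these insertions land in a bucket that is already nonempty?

5

Insert 795: h=6, bucket 6 empty -> new chain.
Insert 411: h=0, bucket 0 empty -> new chain.
Insert 489: h=6, bucket 6 nonempty -> append to chain.
Insert 768: h=6, bucket 6 nonempty -> append to chain.
Insert 599: h=8, bucket 8 empty -> new chain.
Insert 723: h=6, bucket 6 nonempty -> append to chain.
Insert 361: h=4, bucket 4 empty -> new chain.
Insert 255: h=6, bucket 6 nonempty -> append to chain.
Insert 408: h=6, bucket 6 nonempty -> append to chain.
Final buckets:
0: 411
1: —
2: —
3: —
4: 361
5: —
6: 795 -> 489 -> 768 -> 723 -> 255 -> 408
7: —
8: 599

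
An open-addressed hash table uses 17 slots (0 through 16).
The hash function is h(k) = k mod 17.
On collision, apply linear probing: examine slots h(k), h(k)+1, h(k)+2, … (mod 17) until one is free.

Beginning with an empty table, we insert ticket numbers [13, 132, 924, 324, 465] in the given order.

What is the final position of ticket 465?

13: h=13 => slot 13
132: h=13, probe 13,14 => slot 14
924: h=6 => slot 6
324: h=1 => slot 1
465: h=6, probe 6,7 => slot 7
Table: [_, 324, _, _, _, _, 924, 465, _, _, _, _, _, 13, 132, _, _]

7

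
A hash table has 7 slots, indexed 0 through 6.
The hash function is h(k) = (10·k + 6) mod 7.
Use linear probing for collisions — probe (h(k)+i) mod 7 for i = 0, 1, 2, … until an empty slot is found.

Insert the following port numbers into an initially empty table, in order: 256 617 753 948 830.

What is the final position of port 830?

256 hashes to 4; slot 4 is free => place at 4.
617 hashes to 2; slot 2 is free => place at 2.
753 hashes to 4; 4 taken => place at 5.
948 hashes to 1; slot 1 is free => place at 1.
830 hashes to 4; 4,5 taken => place at 6.
Table: [∅, 948, 617, ∅, 256, 753, 830]

6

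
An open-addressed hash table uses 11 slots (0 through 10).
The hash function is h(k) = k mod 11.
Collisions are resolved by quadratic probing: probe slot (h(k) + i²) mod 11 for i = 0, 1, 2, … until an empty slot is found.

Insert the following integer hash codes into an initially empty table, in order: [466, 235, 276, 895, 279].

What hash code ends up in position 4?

466

466 hashes to 4; slot 4 is free -> place at 4.
235 hashes to 4; 4 taken -> place at 5.
276 hashes to 1; slot 1 is free -> place at 1.
895 hashes to 4; 4,5 taken -> place at 8.
279 hashes to 4; 4,5,8 taken -> place at 2.
Table: [-, 276, 279, -, 466, 235, -, -, 895, -, -]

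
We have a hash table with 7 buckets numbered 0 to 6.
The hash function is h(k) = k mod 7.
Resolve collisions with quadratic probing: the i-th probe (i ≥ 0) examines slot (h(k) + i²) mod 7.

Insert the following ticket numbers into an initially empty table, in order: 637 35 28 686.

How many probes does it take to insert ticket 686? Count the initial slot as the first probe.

4

Insert 637: h=0, slot 0 empty => index 0.
Insert 35: h=0, slot 0 occupied => index 1.
Insert 28: h=0, slots 0,1 occupied => index 4.
Insert 686: h=0, slots 0,1,4 occupied => index 2.
Table: [637, 35, 686, ∅, 28, ∅, ∅]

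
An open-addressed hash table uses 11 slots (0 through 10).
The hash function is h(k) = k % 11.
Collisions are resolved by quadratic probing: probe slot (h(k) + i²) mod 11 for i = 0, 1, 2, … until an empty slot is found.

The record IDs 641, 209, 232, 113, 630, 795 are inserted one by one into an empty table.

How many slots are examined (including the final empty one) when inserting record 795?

5

Insert 641: h=3, slot 3 empty => index 3.
Insert 209: h=0, slot 0 empty => index 0.
Insert 232: h=1, slot 1 empty => index 1.
Insert 113: h=3, slot 3 occupied => index 4.
Insert 630: h=3, slots 3,4 occupied => index 7.
Insert 795: h=3, slots 3,4,7,1 occupied => index 8.
Table: [209, 232, —, 641, 113, —, —, 630, 795, —, —]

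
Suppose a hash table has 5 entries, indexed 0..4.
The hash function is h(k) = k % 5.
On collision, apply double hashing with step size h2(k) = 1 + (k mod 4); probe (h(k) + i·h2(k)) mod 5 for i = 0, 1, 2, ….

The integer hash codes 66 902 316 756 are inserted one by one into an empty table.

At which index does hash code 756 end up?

66 hashes to 1; slot 1 is free => place at 1.
902 hashes to 2; slot 2 is free => place at 2.
316 hashes to 1, h2=1; 1,2 taken => place at 3.
756 hashes to 1, h2=1; 1,2,3 taken => place at 4.
Table: [-, 66, 902, 316, 756]

4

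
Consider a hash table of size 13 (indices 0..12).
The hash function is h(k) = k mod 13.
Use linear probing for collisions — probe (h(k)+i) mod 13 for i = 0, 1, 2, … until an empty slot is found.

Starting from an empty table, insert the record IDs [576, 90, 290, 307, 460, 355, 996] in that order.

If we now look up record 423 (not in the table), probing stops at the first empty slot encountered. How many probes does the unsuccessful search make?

4

576: h=4 -> slot 4
90: h=12 -> slot 12
290: h=4, probe 4,5 -> slot 5
307: h=8 -> slot 8
460: h=5, probe 5,6 -> slot 6
355: h=4, probe 4,5,6,7 -> slot 7
996: h=8, probe 8,9 -> slot 9
Table: [., ., ., ., 576, 290, 460, 355, 307, 996, ., ., 90]
Lookup 423: h=7, probe 7,8,9,10 → slot 10 empty, not found.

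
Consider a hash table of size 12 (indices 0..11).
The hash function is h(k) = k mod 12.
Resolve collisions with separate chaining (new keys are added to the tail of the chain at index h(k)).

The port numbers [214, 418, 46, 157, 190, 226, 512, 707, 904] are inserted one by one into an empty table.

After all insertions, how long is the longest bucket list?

5

214 -> bucket 10
418 -> bucket 10 (collision)
46 -> bucket 10 (collision)
157 -> bucket 1
190 -> bucket 10 (collision)
226 -> bucket 10 (collision)
512 -> bucket 8
707 -> bucket 11
904 -> bucket 4
Final buckets:
0: -
1: 157
2: -
3: -
4: 904
5: -
6: -
7: -
8: 512
9: -
10: 214 -> 418 -> 46 -> 190 -> 226
11: 707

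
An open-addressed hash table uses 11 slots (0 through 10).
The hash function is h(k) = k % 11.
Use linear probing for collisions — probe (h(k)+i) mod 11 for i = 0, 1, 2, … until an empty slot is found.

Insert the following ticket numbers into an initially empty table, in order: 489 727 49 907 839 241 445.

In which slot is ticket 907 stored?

489: h=5 → slot 5
727: h=1 → slot 1
49: h=5, probe 5,6 → slot 6
907: h=5, probe 5,6,7 → slot 7
839: h=3 → slot 3
241: h=10 → slot 10
445: h=5, probe 5,6,7,8 → slot 8
Table: [∅, 727, ∅, 839, ∅, 489, 49, 907, 445, ∅, 241]

7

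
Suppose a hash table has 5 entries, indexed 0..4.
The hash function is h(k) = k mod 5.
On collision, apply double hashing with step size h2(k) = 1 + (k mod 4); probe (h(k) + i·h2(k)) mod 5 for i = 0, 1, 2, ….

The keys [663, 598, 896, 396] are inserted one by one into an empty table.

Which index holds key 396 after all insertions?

4

663 hashes to 3; slot 3 is free => place at 3.
598 hashes to 3, h2=3; 3 taken => place at 1.
896 hashes to 1, h2=1; 1 taken => place at 2.
396 hashes to 1, h2=1; 1,2,3 taken => place at 4.
Table: [., 598, 896, 663, 396]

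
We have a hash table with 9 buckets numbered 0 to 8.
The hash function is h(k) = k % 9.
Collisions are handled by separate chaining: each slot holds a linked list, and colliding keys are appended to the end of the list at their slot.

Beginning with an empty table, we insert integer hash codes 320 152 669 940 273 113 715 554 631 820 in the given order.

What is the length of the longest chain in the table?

3

320 → bucket 5
152 → bucket 8
669 → bucket 3
940 → bucket 4
273 → bucket 3 (collision)
113 → bucket 5 (collision)
715 → bucket 4 (collision)
554 → bucket 5 (collision)
631 → bucket 1
820 → bucket 1 (collision)
Final buckets:
0: —
1: 631 -> 820
2: —
3: 669 -> 273
4: 940 -> 715
5: 320 -> 113 -> 554
6: —
7: —
8: 152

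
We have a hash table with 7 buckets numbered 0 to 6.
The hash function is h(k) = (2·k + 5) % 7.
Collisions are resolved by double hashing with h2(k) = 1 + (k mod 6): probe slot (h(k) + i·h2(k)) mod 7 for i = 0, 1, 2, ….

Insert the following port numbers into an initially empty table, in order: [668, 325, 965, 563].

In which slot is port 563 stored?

2

668: h=4 -> slot 4
325: h=4, h2=2, probe 4,6 -> slot 6
965: h=3 -> slot 3
563: h=4, h2=6, probe 4,3,2 -> slot 2
Table: [—, —, 563, 965, 668, —, 325]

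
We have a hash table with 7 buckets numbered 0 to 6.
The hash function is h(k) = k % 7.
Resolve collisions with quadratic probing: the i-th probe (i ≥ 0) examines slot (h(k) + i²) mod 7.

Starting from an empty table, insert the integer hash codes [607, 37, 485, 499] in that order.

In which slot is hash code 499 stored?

607: h=5 → slot 5
37: h=2 → slot 2
485: h=2, probe 2,3 → slot 3
499: h=2, probe 2,3,6 → slot 6
Table: [∅, ∅, 37, 485, ∅, 607, 499]

6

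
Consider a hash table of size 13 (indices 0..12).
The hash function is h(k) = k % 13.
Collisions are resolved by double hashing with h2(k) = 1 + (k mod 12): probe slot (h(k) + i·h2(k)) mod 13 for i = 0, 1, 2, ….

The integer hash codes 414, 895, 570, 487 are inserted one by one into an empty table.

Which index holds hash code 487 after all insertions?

414: h=11 -> slot 11
895: h=11, h2=8, probe 11,6 -> slot 6
570: h=11, h2=7, probe 11,5 -> slot 5
487: h=6, h2=8, probe 6,1 -> slot 1
Table: [-, 487, -, -, -, 570, 895, -, -, -, -, 414, -]

1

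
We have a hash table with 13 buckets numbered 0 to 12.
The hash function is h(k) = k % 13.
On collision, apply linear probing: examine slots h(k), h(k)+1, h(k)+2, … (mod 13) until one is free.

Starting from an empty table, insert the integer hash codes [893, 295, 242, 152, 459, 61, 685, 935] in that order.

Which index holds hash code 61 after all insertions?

893 hashes to 9; slot 9 is free -> place at 9.
295 hashes to 9; 9 taken -> place at 10.
242 hashes to 8; slot 8 is free -> place at 8.
152 hashes to 9; 9,10 taken -> place at 11.
459 hashes to 4; slot 4 is free -> place at 4.
61 hashes to 9; 9,10,11 taken -> place at 12.
685 hashes to 9; 9,10,11,12 taken -> place at 0.
935 hashes to 12; 12,0 taken -> place at 1.
Table: [685, 935, -, -, 459, -, -, -, 242, 893, 295, 152, 61]

12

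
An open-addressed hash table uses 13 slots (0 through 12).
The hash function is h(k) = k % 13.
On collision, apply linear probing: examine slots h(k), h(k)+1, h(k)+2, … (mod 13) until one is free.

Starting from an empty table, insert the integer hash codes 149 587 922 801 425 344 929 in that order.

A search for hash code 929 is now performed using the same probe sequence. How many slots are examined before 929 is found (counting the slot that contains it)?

Insert 149: h=6, slot 6 empty => index 6.
Insert 587: h=2, slot 2 empty => index 2.
Insert 922: h=12, slot 12 empty => index 12.
Insert 801: h=8, slot 8 empty => index 8.
Insert 425: h=9, slot 9 empty => index 9.
Insert 344: h=6, slot 6 occupied => index 7.
Insert 929: h=6, slots 6,7,8,9 occupied => index 10.
Table: [., ., 587, ., ., ., 149, 344, 801, 425, 929, ., 922]
Lookup 929: h=6, probe 6,7,8,9,10 → found at 10.

5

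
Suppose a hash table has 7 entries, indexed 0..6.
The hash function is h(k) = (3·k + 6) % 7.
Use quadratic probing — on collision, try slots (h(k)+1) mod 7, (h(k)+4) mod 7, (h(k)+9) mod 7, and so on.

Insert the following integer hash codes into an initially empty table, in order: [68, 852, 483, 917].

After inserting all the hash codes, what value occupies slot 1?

Insert 68: h=0, slot 0 empty => index 0.
Insert 852: h=0, slot 0 occupied => index 1.
Insert 483: h=6, slot 6 empty => index 6.
Insert 917: h=6, slots 6,0 occupied => index 3.
Table: [68, 852, ∅, 917, ∅, ∅, 483]

852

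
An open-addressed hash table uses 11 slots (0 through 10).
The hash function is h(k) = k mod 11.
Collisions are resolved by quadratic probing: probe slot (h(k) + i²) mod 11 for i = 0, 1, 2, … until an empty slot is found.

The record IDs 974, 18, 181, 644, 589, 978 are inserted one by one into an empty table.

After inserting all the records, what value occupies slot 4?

Insert 974: h=6, slot 6 empty -> index 6.
Insert 18: h=7, slot 7 empty -> index 7.
Insert 181: h=5, slot 5 empty -> index 5.
Insert 644: h=6, slots 6,7 occupied -> index 10.
Insert 589: h=6, slots 6,7,10 occupied -> index 4.
Insert 978: h=10, slot 10 occupied -> index 0.
Table: [978, —, —, —, 589, 181, 974, 18, —, —, 644]

589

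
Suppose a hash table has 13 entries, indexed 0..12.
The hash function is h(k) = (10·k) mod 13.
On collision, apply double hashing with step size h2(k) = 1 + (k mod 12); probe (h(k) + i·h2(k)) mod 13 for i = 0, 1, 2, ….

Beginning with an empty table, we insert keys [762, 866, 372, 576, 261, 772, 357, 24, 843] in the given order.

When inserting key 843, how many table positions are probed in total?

5

762: h=2 → slot 2
866: h=2, h2=3, probe 2,5 → slot 5
372: h=2, h2=1, probe 2,3 → slot 3
576: h=1 → slot 1
261: h=10 → slot 10
772: h=11 → slot 11
357: h=8 → slot 8
24: h=6 → slot 6
843: h=6, h2=4, probe 6,10,1,5,9 → slot 9
Table: [—, 576, 762, 372, —, 866, 24, —, 357, 843, 261, 772, —]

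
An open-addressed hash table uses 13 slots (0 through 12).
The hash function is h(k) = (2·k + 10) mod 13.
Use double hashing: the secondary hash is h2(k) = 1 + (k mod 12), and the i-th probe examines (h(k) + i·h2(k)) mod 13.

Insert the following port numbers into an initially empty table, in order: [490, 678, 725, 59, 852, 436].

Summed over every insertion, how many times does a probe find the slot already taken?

2

Insert 490: h=2, slot 2 empty → index 2.
Insert 678: h=1, slot 1 empty → index 1.
Insert 725: h=4, slot 4 empty → index 4.
Insert 59: h=11, slot 11 empty → index 11.
Insert 852: h=11, h2=1, slot 11 occupied → index 12.
Insert 436: h=11, h2=5, slot 11 occupied → index 3.
Table: [_, 678, 490, 436, 725, _, _, _, _, _, _, 59, 852]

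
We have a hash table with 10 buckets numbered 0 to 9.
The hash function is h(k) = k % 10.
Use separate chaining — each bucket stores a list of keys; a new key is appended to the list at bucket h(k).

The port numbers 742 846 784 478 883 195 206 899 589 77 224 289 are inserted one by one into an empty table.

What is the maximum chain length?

Insert 742: h=2, bucket 2 empty -> new chain.
Insert 846: h=6, bucket 6 empty -> new chain.
Insert 784: h=4, bucket 4 empty -> new chain.
Insert 478: h=8, bucket 8 empty -> new chain.
Insert 883: h=3, bucket 3 empty -> new chain.
Insert 195: h=5, bucket 5 empty -> new chain.
Insert 206: h=6, bucket 6 nonempty -> append to chain.
Insert 899: h=9, bucket 9 empty -> new chain.
Insert 589: h=9, bucket 9 nonempty -> append to chain.
Insert 77: h=7, bucket 7 empty -> new chain.
Insert 224: h=4, bucket 4 nonempty -> append to chain.
Insert 289: h=9, bucket 9 nonempty -> append to chain.
Final buckets:
0: ∅
1: ∅
2: 742
3: 883
4: 784 -> 224
5: 195
6: 846 -> 206
7: 77
8: 478
9: 899 -> 589 -> 289

3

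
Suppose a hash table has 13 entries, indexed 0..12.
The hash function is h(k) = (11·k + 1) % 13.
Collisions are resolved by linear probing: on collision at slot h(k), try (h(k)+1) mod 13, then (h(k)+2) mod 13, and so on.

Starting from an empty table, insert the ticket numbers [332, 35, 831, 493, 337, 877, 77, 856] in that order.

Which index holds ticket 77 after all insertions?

Insert 332: h=0, slot 0 empty -> index 0.
Insert 35: h=9, slot 9 empty -> index 9.
Insert 831: h=3, slot 3 empty -> index 3.
Insert 493: h=3, slot 3 occupied -> index 4.
Insert 337: h=3, slots 3,4 occupied -> index 5.
Insert 877: h=2, slot 2 empty -> index 2.
Insert 77: h=3, slots 3,4,5 occupied -> index 6.
Insert 856: h=5, slots 5,6 occupied -> index 7.
Table: [332, _, 877, 831, 493, 337, 77, 856, _, 35, _, _, _]

6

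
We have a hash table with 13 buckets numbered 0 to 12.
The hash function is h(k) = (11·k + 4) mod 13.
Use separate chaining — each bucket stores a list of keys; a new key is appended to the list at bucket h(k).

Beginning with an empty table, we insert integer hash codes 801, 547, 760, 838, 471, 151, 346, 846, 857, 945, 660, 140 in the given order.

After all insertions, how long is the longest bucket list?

Insert 801: h=1, bucket 1 empty -> new chain.
Insert 547: h=2, bucket 2 empty -> new chain.
Insert 760: h=5, bucket 5 empty -> new chain.
Insert 838: h=5, bucket 5 nonempty -> append to chain.
Insert 471: h=11, bucket 11 empty -> new chain.
Insert 151: h=1, bucket 1 nonempty -> append to chain.
Insert 346: h=1, bucket 1 nonempty -> append to chain.
Insert 846: h=2, bucket 2 nonempty -> append to chain.
Insert 857: h=6, bucket 6 empty -> new chain.
Insert 945: h=12, bucket 12 empty -> new chain.
Insert 660: h=10, bucket 10 empty -> new chain.
Insert 140: h=10, bucket 10 nonempty -> append to chain.
Final buckets:
0: ∅
1: 801 -> 151 -> 346
2: 547 -> 846
3: ∅
4: ∅
5: 760 -> 838
6: 857
7: ∅
8: ∅
9: ∅
10: 660 -> 140
11: 471
12: 945

3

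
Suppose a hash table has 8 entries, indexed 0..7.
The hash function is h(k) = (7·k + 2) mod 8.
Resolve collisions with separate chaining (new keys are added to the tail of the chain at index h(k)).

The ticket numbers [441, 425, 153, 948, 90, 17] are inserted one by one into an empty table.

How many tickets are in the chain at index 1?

4

Insert 441: h=1, bucket 1 empty -> new chain.
Insert 425: h=1, bucket 1 nonempty -> append to chain.
Insert 153: h=1, bucket 1 nonempty -> append to chain.
Insert 948: h=6, bucket 6 empty -> new chain.
Insert 90: h=0, bucket 0 empty -> new chain.
Insert 17: h=1, bucket 1 nonempty -> append to chain.
Final buckets:
0: 90
1: 441 -> 425 -> 153 -> 17
2: —
3: —
4: —
5: —
6: 948
7: —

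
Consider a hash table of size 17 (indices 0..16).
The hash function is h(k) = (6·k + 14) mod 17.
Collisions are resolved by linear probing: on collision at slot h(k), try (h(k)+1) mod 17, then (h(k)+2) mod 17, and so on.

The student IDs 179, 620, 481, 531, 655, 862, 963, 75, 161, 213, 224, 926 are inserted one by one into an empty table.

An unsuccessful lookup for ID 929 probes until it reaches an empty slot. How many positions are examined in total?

179 hashes to 0; slot 0 is free → place at 0.
620 hashes to 11; slot 11 is free → place at 11.
481 hashes to 10; slot 10 is free → place at 10.
531 hashes to 4; slot 4 is free → place at 4.
655 hashes to 0; 0 taken → place at 1.
862 hashes to 1; 1 taken → place at 2.
963 hashes to 12; slot 12 is free → place at 12.
75 hashes to 5; slot 5 is free → place at 5.
161 hashes to 11; 11,12 taken → place at 13.
213 hashes to 0; 0,1,2 taken → place at 3.
224 hashes to 15; slot 15 is free → place at 15.
926 hashes to 11; 11,12,13 taken → place at 14.
Table: [179, 655, 862, 213, 531, 75, ., ., ., ., 481, 620, 963, 161, 926, 224, .]
Lookup 929: h=12, probe 12,13,14,15,16 → slot 16 empty, not found.

5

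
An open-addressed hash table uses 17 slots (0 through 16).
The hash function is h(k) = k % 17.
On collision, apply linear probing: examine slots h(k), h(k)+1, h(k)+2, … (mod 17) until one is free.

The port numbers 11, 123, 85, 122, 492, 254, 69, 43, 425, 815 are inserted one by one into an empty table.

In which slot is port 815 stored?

Insert 11: h=11, slot 11 empty → index 11.
Insert 123: h=4, slot 4 empty → index 4.
Insert 85: h=0, slot 0 empty → index 0.
Insert 122: h=3, slot 3 empty → index 3.
Insert 492: h=16, slot 16 empty → index 16.
Insert 254: h=16, slots 16,0 occupied → index 1.
Insert 69: h=1, slot 1 occupied → index 2.
Insert 43: h=9, slot 9 empty → index 9.
Insert 425: h=0, slots 0,1,2,3,4 occupied → index 5.
Insert 815: h=16, slots 16,0,1,2,3,4,5 occupied → index 6.
Table: [85, 254, 69, 122, 123, 425, 815, ., ., 43, ., 11, ., ., ., ., 492]

6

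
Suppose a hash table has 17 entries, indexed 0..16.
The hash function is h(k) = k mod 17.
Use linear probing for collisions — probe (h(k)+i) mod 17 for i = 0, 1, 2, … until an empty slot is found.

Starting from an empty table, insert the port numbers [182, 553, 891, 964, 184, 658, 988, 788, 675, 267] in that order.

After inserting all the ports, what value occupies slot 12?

182: h=12 => slot 12
553: h=9 => slot 9
891: h=7 => slot 7
964: h=12, probe 12,13 => slot 13
184: h=14 => slot 14
658: h=12, probe 12,13,14,15 => slot 15
988: h=2 => slot 2
788: h=6 => slot 6
675: h=12, probe 12,13,14,15,16 => slot 16
267: h=12, probe 12,13,14,15,16,0 => slot 0
Table: [267, -, 988, -, -, -, 788, 891, -, 553, -, -, 182, 964, 184, 658, 675]

182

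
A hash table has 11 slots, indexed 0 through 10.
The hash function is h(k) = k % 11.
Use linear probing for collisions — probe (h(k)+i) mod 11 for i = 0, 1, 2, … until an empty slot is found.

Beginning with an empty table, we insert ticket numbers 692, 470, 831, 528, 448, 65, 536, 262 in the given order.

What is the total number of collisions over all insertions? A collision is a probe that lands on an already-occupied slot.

Insert 692: h=10, slot 10 empty => index 10.
Insert 470: h=8, slot 8 empty => index 8.
Insert 831: h=6, slot 6 empty => index 6.
Insert 528: h=0, slot 0 empty => index 0.
Insert 448: h=8, slot 8 occupied => index 9.
Insert 65: h=10, slots 10,0 occupied => index 1.
Insert 536: h=8, slots 8,9,10,0,1 occupied => index 2.
Insert 262: h=9, slots 9,10,0,1,2 occupied => index 3.
Table: [528, 65, 536, 262, —, —, 831, —, 470, 448, 692]

13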